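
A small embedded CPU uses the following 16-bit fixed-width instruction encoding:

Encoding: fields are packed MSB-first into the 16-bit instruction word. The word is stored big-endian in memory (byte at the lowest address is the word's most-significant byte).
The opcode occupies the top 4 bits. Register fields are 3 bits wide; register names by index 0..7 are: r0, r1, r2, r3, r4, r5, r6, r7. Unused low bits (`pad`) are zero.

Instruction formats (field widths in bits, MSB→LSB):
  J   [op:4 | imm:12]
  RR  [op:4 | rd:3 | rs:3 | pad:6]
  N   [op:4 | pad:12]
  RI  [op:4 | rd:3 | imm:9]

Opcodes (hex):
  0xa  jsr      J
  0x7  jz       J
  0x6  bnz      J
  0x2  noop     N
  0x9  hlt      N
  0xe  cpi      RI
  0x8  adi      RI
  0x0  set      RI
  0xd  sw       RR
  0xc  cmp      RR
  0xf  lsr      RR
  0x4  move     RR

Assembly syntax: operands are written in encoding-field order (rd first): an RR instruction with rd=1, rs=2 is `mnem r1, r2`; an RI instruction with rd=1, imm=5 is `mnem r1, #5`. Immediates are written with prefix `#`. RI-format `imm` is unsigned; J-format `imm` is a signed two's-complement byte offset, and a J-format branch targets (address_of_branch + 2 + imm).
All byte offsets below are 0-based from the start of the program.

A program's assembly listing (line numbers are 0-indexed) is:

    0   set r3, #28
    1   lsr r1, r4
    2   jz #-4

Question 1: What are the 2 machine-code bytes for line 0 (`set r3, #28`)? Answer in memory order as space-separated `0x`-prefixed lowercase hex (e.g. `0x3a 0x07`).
L0: set op=0x0:4|rd=3:3|imm=28:9 ⇒ 0x061c ⇒ big 06 1c

0x06 0x1c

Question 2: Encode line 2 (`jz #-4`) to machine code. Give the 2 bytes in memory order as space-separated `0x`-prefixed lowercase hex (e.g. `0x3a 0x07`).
0x7f 0xfc

2. jz fields op=0x7:4|imm=-4:12 → word 7ffch → 7f fc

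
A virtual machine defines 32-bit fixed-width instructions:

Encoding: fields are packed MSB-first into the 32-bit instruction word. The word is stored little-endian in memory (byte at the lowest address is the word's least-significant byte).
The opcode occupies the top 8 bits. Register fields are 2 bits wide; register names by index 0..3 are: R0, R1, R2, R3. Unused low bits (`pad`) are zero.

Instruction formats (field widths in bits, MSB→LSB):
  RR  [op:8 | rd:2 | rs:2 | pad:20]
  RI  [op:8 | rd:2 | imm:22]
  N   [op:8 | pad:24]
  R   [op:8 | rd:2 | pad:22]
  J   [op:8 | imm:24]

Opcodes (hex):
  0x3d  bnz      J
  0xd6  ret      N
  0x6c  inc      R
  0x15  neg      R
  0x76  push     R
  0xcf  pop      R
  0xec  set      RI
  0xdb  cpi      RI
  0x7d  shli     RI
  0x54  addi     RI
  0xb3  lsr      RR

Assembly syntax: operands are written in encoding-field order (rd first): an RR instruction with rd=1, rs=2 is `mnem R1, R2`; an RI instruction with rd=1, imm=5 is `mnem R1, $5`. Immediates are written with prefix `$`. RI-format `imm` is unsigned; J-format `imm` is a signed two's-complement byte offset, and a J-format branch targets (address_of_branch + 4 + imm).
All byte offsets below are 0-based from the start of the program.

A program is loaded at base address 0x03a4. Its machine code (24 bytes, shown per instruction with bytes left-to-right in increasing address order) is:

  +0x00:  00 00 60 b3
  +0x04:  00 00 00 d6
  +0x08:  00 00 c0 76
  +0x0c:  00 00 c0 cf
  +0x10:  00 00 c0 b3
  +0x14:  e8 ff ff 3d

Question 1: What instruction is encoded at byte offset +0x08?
push R3

[08] 00 00 c0 76 → 0x76c00000
  op=0x76c00000>>24=0x76 ⇒ push (R)
  rd: (w>>22)&0x3=0x3 → R3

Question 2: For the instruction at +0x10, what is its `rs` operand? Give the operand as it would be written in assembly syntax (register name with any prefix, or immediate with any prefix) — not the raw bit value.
[10] 00 00 c0 b3 → 0xb3c00000
  top 8b → 0xb3 → lsr [RR]
  rd: (w>>22)&0x3=0x3 → R3
  rs: (w>>20)&0x3=0x0 → R0

R0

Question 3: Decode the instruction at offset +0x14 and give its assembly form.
bnz $-24

off 0x14: read e8 ff ff 3d as little → 0x3dffffe8
  opcode bits[31:24]=0x3d: bnz/J
  [23:0] imm=16777192 (s24→-24) = $-24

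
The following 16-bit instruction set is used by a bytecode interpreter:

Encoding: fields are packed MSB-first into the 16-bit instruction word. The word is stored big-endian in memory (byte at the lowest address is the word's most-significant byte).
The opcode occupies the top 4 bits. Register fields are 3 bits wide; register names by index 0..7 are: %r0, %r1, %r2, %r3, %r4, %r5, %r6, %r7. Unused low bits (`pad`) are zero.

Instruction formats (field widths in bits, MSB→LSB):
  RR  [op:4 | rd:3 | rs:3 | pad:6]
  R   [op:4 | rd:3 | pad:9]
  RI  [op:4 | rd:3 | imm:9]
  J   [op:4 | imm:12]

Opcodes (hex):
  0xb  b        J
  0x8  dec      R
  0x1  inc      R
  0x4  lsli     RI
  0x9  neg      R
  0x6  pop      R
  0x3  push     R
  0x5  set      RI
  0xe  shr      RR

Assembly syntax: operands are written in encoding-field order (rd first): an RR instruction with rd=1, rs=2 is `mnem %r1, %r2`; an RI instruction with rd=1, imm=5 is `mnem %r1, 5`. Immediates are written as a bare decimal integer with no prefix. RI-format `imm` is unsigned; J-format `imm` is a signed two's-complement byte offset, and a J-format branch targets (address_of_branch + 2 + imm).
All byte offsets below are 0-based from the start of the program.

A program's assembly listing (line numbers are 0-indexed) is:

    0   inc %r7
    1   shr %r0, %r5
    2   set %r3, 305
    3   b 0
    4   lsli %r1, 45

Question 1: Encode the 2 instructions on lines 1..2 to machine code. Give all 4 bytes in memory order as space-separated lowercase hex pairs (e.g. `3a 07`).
e1 40 57 31

L1: shr op=0xe:4|rd=0:3|rs=5:3|pad=0:6 ⇒ 0xe140 ⇒ big e1 40
L2: set op=0x5:4|rd=3:3|imm=305:9 ⇒ 0x5731 ⇒ big 57 31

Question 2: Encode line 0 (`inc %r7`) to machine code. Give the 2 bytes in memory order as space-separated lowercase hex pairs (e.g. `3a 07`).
L0: inc op=0x1:4|rd=7:3|pad=0:9 ⇒ 0x1e00 ⇒ big 1e 00

1e 00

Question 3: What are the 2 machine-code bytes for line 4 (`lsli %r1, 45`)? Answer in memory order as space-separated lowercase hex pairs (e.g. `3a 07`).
42 2d

L4: lsli op=0x4:4|rd=1:3|imm=45:9 ⇒ 0x422d ⇒ big 42 2d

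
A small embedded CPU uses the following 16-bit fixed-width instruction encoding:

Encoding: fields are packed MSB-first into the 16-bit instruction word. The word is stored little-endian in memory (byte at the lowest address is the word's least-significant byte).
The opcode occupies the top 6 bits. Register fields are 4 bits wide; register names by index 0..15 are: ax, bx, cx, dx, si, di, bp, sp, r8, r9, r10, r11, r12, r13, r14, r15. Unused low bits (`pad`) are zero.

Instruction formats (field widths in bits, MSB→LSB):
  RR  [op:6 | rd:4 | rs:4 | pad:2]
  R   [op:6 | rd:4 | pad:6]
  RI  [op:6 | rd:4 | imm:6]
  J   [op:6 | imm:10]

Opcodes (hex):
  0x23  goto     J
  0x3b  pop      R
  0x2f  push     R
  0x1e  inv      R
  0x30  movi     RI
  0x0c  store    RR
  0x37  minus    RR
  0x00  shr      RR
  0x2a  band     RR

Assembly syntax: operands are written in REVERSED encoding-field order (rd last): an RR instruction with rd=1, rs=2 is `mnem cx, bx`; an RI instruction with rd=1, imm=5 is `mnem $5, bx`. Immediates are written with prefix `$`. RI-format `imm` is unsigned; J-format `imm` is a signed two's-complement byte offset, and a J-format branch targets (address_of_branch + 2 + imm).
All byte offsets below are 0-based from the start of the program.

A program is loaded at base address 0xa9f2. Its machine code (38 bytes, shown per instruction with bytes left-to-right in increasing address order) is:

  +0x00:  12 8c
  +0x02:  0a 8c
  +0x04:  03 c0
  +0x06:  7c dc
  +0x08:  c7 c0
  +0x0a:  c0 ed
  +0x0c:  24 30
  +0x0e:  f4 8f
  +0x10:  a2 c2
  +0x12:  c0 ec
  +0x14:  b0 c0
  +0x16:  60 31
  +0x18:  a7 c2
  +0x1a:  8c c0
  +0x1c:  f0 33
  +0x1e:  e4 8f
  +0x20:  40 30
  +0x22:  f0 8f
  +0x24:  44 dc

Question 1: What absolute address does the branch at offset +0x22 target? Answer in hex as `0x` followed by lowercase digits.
0xaa06

off 0x22: read f0 8f as little → 0x8ff0
  op=0x8ff0>>10=0x23 ⇒ goto (J)
  imm@[9:0]=0x3f0 (s10→-16) ⇒ $-16
  target = base 0xa9f2 + off 0x22 + 2 + imm -16 = 0xaa06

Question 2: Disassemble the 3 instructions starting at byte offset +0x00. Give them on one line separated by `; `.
@+00  little-endian(12 8c) = 0x8c12
  top 6b → 0x23 → goto [J]
  imm@[9:0]=0x12 ⇒ $18
@+02  little-endian(0a 8c) = 0x8c0a
  top 6b → 0x23 → goto [J]
  imm@[9:0]=0xa ⇒ $10
@+04  little-endian(03 c0) = 0xc003
  top 6b → 0x30 → movi [RI]
  rd@[9:6]=0x0 ⇒ ax
  imm@[5:0]=0x3 ⇒ $3

goto $18; goto $10; movi $3, ax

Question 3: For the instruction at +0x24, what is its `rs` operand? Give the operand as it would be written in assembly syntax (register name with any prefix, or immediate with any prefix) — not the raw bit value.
bx

@+24  little-endian(44 dc) = 0xdc44
  opcode bits[15:10]=0x37: minus/RR
  [9:6] rd=1 = bx
  [5:2] rs=1 = bx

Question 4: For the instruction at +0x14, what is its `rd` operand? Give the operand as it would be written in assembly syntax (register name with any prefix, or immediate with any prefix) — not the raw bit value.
cx

@+14  little-endian(b0 c0) = 0xc0b0
  opcode bits[15:10]=0x30: movi/RI
  [9:6] rd=2 = cx
  [5:0] imm=48 = $48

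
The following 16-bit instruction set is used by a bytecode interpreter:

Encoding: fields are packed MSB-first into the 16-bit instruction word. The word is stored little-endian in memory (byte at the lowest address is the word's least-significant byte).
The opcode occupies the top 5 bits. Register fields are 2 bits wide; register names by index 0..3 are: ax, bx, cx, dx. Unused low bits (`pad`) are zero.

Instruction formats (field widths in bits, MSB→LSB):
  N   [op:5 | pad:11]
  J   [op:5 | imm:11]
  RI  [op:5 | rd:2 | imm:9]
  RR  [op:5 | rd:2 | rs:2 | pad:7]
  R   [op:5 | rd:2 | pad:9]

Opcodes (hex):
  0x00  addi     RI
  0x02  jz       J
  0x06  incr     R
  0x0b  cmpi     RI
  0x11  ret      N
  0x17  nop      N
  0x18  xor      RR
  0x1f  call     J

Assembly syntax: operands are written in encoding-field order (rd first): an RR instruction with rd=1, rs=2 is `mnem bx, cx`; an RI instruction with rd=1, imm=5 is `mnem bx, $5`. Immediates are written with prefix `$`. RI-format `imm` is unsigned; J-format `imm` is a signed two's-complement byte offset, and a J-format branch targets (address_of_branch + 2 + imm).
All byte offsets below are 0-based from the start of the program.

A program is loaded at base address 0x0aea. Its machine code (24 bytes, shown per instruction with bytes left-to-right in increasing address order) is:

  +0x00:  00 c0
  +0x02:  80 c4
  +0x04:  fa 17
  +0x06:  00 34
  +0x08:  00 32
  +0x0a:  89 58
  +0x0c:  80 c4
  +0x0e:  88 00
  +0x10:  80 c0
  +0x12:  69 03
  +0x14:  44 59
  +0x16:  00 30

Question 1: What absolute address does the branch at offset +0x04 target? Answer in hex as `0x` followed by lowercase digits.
0x0aea

off 0x04: read fa 17 as little → 0x17fa
  opcode bits[15:11]=0x2: jz/J
  imm@[10:0]=0x7fa (s11→-6) ⇒ $-6
  target = base 0x0aea + off 0x04 + 2 + imm -6 = 0x0aea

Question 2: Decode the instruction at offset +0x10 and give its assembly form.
@+10  little-endian(80 c0) = 0xc080
  top 5b → 0x18 → xor [RR]
  rd: (w>>9)&0x3=0x0 → ax
  rs: (w>>7)&0x3=0x1 → bx

xor ax, bx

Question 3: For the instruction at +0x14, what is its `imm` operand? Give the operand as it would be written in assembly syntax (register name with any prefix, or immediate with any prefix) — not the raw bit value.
$324

off 0x14: read 44 59 as little → 0x5944
  op=0x5944>>11=0xb ⇒ cmpi (RI)
  rd@[10:9]=0x0 ⇒ ax
  imm@[8:0]=0x144 ⇒ $324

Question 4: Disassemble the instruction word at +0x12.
addi bx, $361

[12] 69 03 → 0x0369
  top 5b → 0x0 → addi [RI]
  [10:9] rd=1 = bx
  [8:0] imm=361 = $361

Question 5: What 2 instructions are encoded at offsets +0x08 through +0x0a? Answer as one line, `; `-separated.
off 0x08: read 00 32 as little → 0x3200
  opcode bits[15:11]=0x6: incr/R
  rd@[10:9]=0x1 ⇒ bx
off 0x0a: read 89 58 as little → 0x5889
  opcode bits[15:11]=0xb: cmpi/RI
  rd@[10:9]=0x0 ⇒ ax
  imm@[8:0]=0x89 ⇒ $137

incr bx; cmpi ax, $137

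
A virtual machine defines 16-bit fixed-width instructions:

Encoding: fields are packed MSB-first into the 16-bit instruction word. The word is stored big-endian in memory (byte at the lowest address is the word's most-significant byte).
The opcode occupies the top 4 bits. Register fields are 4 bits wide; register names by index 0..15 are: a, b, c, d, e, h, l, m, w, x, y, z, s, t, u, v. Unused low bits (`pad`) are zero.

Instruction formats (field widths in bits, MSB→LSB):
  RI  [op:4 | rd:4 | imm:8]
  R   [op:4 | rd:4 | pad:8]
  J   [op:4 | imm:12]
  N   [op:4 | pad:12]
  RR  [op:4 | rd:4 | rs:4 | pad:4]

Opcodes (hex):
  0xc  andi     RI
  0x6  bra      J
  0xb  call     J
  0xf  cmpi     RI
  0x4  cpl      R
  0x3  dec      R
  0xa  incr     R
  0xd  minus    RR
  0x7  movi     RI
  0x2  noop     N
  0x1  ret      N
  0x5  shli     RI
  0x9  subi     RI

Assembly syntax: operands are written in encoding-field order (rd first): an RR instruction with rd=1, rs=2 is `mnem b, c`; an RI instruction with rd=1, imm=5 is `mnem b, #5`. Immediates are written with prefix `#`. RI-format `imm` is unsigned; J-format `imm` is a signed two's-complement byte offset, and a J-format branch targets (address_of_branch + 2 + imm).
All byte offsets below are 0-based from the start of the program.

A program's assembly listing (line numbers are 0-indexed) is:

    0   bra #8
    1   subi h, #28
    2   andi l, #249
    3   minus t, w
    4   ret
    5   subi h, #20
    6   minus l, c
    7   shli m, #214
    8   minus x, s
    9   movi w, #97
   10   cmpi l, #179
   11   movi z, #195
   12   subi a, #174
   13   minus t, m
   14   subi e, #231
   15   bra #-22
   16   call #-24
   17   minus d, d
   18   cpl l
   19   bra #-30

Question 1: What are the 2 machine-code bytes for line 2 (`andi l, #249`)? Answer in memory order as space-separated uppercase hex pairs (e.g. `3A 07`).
C6 F9

2. andi fields op=0xc:4|rd=6:4|imm=249:8 → word c6f9h → c6 f9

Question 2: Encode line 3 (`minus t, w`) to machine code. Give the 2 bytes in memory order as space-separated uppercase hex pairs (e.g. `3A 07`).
DD 80

3. minus fields op=0xd:4|rd=13:4|rs=8:4|pad=0:4 → word dd80h → dd 80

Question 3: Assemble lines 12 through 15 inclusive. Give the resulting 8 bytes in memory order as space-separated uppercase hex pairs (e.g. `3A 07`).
90 AE DD 70 94 E7 6F EA

12. subi fields op=0x9:4|rd=0:4|imm=174:8 → word 90aeh → 90 ae
13. minus fields op=0xd:4|rd=13:4|rs=7:4|pad=0:4 → word dd70h → dd 70
14. subi fields op=0x9:4|rd=4:4|imm=231:8 → word 94e7h → 94 e7
15. bra fields op=0x6:4|imm=-22:12 → word 6feah → 6f ea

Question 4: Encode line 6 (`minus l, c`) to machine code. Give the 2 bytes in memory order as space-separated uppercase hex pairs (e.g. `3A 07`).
D6 20

line 6 (minus): pack op=0xd:4|rd=6:4|rs=2:4|pad=0:4 = 0xd620; big→ d6 20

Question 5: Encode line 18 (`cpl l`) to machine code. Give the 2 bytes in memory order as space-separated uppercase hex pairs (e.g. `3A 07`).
L18: cpl op=0x4:4|rd=6:4|pad=0:8 ⇒ 0x4600 ⇒ big 46 00

46 00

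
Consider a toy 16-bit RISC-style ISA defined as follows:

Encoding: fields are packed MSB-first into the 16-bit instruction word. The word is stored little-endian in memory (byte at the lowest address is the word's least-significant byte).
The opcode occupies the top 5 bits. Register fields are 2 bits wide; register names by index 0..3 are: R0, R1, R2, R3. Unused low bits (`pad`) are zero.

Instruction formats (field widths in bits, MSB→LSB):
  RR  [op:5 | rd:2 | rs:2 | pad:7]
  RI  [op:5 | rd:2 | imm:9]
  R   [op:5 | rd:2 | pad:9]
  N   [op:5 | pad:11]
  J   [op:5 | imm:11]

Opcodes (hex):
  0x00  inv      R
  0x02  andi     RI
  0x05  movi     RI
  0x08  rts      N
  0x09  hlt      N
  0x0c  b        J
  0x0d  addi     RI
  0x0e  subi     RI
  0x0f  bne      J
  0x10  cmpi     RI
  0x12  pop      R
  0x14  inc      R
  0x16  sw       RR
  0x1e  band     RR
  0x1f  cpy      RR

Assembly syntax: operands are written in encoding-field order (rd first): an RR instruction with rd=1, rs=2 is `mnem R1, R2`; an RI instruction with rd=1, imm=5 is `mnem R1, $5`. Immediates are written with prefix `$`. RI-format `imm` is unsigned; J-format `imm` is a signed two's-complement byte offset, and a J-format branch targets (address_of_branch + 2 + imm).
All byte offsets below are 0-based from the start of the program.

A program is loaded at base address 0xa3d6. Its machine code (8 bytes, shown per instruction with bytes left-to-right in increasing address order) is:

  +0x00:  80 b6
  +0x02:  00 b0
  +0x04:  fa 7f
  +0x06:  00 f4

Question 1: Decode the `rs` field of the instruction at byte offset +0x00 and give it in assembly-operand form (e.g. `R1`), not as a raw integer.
R1

@+00  little-endian(80 b6) = 0xb680
  top 5b → 0x16 → sw [RR]
  [10:9] rd=3 = R3
  [8:7] rs=1 = R1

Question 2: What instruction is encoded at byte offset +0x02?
sw R0, R0

@+02  little-endian(00 b0) = 0xb000
  top 5b → 0x16 → sw [RR]
  rd@[10:9]=0x0 ⇒ R0
  rs@[8:7]=0x0 ⇒ R0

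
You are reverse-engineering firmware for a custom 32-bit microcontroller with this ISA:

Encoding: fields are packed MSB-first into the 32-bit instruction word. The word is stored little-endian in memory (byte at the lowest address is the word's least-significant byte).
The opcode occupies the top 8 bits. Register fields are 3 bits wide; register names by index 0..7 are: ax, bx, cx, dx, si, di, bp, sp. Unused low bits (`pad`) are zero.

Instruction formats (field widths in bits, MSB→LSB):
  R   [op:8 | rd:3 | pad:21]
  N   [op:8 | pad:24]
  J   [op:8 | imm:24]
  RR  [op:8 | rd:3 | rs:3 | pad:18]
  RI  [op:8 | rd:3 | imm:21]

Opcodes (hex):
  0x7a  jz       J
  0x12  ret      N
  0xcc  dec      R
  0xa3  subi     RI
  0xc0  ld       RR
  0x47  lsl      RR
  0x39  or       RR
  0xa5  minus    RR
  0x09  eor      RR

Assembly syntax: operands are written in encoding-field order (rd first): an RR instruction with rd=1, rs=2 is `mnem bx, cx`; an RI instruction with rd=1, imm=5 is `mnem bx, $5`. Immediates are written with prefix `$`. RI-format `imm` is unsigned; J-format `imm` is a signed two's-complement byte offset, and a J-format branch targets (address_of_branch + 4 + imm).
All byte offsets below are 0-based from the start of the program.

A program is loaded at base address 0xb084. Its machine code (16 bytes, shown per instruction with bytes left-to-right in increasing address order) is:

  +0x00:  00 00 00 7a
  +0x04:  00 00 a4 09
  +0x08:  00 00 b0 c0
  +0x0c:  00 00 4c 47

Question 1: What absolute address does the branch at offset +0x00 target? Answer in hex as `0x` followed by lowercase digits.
@+00  little-endian(00 00 00 7a) = 0x7a000000
  top 8b → 0x7a → jz [J]
  [23:0] imm=0 = $0
  target = base 0xb084 + off 0x00 + 4 + imm 0 = 0xb088

0xb088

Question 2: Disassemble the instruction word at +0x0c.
lsl cx, dx

[0c] 00 00 4c 47 → 0x474c0000
  op=0x474c0000>>24=0x47 ⇒ lsl (RR)
  rd@[23:21]=0x2 ⇒ cx
  rs@[20:18]=0x3 ⇒ dx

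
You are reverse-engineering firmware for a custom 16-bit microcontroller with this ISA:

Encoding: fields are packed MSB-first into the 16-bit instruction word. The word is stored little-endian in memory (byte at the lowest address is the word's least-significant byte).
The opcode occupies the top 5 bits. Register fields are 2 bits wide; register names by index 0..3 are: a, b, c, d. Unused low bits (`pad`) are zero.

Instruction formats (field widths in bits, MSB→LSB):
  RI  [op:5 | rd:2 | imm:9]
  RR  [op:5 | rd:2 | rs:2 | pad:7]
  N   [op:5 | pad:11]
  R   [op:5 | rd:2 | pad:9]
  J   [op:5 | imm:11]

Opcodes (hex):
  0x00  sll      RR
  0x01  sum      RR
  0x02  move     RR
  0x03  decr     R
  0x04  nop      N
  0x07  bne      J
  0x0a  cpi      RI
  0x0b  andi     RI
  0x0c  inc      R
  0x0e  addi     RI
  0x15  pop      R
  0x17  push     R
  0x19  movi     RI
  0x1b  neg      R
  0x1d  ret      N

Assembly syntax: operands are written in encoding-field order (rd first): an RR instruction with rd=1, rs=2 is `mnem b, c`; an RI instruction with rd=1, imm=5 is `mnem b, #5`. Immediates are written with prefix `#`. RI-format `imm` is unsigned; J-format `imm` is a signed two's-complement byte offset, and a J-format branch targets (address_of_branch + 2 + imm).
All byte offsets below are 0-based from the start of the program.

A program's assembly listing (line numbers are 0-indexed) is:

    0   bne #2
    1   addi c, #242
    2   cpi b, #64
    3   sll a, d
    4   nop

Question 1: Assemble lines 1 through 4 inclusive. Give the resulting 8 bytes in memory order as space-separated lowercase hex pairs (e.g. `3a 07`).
f2 74 40 52 80 01 00 20

L1: addi op=0xe:5|rd=2:2|imm=242:9 ⇒ 0x74f2 ⇒ little f2 74
L2: cpi op=0xa:5|rd=1:2|imm=64:9 ⇒ 0x5240 ⇒ little 40 52
L3: sll op=0x0:5|rd=0:2|rs=3:2|pad=0:7 ⇒ 0x0180 ⇒ little 80 01
L4: nop op=0x4:5|pad=0:11 ⇒ 0x2000 ⇒ little 00 20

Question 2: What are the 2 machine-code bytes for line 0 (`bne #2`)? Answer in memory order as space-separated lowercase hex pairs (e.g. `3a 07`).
line 0 (bne): pack op=0x7:5|imm=2:11 = 0x3802; little→ 02 38

02 38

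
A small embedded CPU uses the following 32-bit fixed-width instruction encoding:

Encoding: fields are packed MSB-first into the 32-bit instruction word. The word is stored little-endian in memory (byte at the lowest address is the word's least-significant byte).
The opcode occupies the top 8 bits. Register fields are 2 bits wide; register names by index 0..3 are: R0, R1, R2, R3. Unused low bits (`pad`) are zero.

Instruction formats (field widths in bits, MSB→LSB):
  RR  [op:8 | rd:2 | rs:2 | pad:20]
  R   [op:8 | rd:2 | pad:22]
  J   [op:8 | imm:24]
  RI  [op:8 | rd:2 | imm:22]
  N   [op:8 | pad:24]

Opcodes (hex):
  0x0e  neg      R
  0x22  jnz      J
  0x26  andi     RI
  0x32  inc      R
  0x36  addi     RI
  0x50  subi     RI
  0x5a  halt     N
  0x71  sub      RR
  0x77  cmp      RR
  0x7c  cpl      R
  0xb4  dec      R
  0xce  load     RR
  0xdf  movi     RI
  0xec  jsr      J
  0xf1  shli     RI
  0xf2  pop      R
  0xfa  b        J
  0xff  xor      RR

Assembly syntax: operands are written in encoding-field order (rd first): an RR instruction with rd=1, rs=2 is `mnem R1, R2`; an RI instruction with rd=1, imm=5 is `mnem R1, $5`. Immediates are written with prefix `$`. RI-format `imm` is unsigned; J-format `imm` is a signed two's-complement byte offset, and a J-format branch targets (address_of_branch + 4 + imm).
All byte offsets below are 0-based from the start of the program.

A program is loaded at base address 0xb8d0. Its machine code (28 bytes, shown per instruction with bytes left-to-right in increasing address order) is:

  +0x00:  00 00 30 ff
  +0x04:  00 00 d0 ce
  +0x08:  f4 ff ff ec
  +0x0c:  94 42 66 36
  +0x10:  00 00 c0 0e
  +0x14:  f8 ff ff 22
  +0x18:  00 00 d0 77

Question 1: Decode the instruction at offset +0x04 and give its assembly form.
@+04  little-endian(00 00 d0 ce) = 0xced00000
  top 8b → 0xce → load [RR]
  rd@[23:22]=0x3 ⇒ R3
  rs@[21:20]=0x1 ⇒ R1

load R3, R1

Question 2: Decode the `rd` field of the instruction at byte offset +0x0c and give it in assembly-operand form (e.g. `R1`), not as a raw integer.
R1

+0x0c: 94 42 66 36 ⇒ word 0x36664294 (little)
  top 8b → 0x36 → addi [RI]
  rd: (w>>22)&0x3=0x1 → R1
  imm: (w>>0)&0x3fffff=0x264294 → $2507412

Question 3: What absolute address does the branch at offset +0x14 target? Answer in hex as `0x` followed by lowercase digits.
0xb8e0

+0x14: f8 ff ff 22 ⇒ word 0x22fffff8 (little)
  op=0x22fffff8>>24=0x22 ⇒ jnz (J)
  [23:0] imm=16777208 (s24→-8) = $-8
  target = base 0xb8d0 + off 0x14 + 4 + imm -8 = 0xb8e0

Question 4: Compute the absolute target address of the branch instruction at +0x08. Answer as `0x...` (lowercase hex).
+0x08: f4 ff ff ec ⇒ word 0xecfffff4 (little)
  top 8b → 0xec → jsr [J]
  [23:0] imm=16777204 (s24→-12) = $-12
  target = base 0xb8d0 + off 0x08 + 4 + imm -12 = 0xb8d0

0xb8d0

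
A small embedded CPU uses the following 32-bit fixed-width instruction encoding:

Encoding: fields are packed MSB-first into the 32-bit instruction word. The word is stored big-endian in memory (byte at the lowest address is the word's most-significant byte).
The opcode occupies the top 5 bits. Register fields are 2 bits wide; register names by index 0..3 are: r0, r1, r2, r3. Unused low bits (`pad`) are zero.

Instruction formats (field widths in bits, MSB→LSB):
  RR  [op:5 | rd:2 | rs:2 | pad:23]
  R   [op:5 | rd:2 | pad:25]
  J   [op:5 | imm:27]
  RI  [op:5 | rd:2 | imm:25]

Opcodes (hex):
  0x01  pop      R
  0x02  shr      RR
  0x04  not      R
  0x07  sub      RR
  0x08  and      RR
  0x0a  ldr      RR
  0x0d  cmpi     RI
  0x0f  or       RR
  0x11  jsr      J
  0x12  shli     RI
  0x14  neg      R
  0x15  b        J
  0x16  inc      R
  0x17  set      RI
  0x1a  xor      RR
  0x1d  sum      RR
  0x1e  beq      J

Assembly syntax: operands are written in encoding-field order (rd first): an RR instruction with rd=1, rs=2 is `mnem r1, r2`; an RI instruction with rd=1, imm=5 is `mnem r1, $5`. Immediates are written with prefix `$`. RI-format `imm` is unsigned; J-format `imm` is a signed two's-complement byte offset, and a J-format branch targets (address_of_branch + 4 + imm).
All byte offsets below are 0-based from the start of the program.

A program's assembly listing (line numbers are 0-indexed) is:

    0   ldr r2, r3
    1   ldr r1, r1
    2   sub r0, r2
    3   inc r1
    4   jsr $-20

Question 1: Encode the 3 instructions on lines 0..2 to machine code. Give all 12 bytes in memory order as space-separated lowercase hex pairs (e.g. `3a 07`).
L0: ldr op=0xa:5|rd=2:2|rs=3:2|pad=0:23 ⇒ 0x55800000 ⇒ big 55 80 00 00
L1: ldr op=0xa:5|rd=1:2|rs=1:2|pad=0:23 ⇒ 0x52800000 ⇒ big 52 80 00 00
L2: sub op=0x7:5|rd=0:2|rs=2:2|pad=0:23 ⇒ 0x39000000 ⇒ big 39 00 00 00

55 80 00 00 52 80 00 00 39 00 00 00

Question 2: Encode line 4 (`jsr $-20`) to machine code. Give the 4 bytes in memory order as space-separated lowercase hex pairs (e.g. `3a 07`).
line 4 (jsr): pack op=0x11:5|imm=-20:27 = 0x8fffffec; big→ 8f ff ff ec

8f ff ff ec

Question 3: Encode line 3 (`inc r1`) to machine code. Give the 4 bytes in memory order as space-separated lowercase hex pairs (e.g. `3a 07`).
b2 00 00 00

L3: inc op=0x16:5|rd=1:2|pad=0:25 ⇒ 0xb2000000 ⇒ big b2 00 00 00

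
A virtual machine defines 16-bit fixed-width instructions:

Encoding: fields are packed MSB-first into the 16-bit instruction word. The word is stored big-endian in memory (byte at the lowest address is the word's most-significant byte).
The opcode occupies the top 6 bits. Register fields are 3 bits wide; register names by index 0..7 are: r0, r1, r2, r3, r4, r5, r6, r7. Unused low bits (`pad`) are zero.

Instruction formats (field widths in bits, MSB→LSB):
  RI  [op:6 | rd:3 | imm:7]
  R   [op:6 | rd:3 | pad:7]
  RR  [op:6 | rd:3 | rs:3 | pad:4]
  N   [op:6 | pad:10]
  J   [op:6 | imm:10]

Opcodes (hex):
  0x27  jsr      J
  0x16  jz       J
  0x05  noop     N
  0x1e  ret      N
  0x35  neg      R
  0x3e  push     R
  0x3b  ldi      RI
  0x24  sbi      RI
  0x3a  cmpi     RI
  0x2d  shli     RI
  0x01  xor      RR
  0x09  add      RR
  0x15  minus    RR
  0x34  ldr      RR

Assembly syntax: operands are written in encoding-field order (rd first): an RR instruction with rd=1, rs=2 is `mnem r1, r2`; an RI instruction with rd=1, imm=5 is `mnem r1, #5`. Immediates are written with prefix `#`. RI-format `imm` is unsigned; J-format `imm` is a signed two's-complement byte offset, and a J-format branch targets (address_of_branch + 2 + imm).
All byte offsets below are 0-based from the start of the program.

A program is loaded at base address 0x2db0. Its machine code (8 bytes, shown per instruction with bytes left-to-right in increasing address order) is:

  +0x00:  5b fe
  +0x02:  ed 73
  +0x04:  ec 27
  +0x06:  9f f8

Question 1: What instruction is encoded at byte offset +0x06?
jsr #-8

+0x06: 9f f8 ⇒ word 0x9ff8 (big)
  top 6b → 0x27 → jsr [J]
  [9:0] imm=1016 (s10→-8) = #-8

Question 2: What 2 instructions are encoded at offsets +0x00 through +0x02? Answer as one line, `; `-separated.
@+00  big-endian(5b fe) = 0x5bfe
  opcode bits[15:10]=0x16: jz/J
  imm@[9:0]=0x3fe (s10→-2) ⇒ #-2
@+02  big-endian(ed 73) = 0xed73
  opcode bits[15:10]=0x3b: ldi/RI
  rd@[9:7]=0x2 ⇒ r2
  imm@[6:0]=0x73 ⇒ #115

jz #-2; ldi r2, #115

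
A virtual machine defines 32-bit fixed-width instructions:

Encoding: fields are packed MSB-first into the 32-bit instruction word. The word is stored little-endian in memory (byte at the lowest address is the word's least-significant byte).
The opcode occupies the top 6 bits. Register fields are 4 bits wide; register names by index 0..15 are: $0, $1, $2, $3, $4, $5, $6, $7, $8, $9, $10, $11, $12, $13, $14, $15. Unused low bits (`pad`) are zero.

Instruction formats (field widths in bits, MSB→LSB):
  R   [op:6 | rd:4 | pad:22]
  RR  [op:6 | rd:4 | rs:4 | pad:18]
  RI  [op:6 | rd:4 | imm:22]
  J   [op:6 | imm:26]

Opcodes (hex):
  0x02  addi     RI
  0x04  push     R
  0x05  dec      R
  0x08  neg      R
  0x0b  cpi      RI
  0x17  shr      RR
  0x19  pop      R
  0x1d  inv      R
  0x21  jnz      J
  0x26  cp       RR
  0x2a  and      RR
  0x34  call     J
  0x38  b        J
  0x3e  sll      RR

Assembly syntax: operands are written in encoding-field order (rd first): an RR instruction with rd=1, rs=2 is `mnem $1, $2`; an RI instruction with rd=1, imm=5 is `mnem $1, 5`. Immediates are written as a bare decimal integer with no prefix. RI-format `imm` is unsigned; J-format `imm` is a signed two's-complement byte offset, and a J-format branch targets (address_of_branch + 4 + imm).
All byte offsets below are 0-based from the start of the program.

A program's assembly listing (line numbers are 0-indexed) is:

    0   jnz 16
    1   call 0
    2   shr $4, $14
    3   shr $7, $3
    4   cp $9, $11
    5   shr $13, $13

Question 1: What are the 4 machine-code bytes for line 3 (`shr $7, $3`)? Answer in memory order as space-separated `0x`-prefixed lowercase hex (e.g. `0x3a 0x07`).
0x00 0x00 0xcc 0x5d

3. shr fields op=0x17:6|rd=7:4|rs=3:4|pad=0:18 → word 5dcc0000h → 00 00 cc 5d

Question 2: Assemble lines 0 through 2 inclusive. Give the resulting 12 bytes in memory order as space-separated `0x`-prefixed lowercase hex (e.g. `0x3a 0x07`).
0x10 0x00 0x00 0x84 0x00 0x00 0x00 0xd0 0x00 0x00 0x38 0x5d

0. jnz fields op=0x21:6|imm=16:26 → word 84000010h → 10 00 00 84
1. call fields op=0x34:6|imm=0:26 → word d0000000h → 00 00 00 d0
2. shr fields op=0x17:6|rd=4:4|rs=14:4|pad=0:18 → word 5d380000h → 00 00 38 5d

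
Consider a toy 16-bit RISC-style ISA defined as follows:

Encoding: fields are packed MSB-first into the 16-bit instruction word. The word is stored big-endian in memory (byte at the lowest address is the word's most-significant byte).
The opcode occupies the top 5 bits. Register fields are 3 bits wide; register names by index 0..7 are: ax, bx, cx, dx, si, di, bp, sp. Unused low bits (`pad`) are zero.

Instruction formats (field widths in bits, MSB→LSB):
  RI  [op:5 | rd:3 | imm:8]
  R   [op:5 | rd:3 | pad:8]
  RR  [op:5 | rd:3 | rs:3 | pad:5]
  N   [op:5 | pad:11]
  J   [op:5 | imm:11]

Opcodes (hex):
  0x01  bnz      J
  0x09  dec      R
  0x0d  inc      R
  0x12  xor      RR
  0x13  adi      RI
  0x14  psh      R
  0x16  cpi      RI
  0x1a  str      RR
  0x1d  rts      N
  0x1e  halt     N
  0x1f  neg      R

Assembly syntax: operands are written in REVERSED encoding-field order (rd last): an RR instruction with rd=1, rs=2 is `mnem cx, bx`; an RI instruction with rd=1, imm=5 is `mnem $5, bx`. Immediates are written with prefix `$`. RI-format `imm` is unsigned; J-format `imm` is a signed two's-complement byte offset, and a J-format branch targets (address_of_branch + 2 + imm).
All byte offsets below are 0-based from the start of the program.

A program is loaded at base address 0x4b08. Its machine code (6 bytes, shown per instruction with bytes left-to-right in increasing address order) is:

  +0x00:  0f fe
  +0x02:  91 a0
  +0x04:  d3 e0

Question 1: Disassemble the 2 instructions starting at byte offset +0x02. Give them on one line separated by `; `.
xor di, bx; str sp, dx

@+02  big-endian(91 a0) = 0x91a0
  op=0x91a0>>11=0x12 ⇒ xor (RR)
  rd: (w>>8)&0x7=0x1 → bx
  rs: (w>>5)&0x7=0x5 → di
@+04  big-endian(d3 e0) = 0xd3e0
  op=0xd3e0>>11=0x1a ⇒ str (RR)
  rd: (w>>8)&0x7=0x3 → dx
  rs: (w>>5)&0x7=0x7 → sp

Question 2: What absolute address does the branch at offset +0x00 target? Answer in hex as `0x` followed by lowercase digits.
0x4b08

@+00  big-endian(0f fe) = 0x0ffe
  opcode bits[15:11]=0x1: bnz/J
  imm: (w>>0)&0x7ff=0x7fe (s11→-2) → $-2
  target = base 0x4b08 + off 0x00 + 2 + imm -2 = 0x4b08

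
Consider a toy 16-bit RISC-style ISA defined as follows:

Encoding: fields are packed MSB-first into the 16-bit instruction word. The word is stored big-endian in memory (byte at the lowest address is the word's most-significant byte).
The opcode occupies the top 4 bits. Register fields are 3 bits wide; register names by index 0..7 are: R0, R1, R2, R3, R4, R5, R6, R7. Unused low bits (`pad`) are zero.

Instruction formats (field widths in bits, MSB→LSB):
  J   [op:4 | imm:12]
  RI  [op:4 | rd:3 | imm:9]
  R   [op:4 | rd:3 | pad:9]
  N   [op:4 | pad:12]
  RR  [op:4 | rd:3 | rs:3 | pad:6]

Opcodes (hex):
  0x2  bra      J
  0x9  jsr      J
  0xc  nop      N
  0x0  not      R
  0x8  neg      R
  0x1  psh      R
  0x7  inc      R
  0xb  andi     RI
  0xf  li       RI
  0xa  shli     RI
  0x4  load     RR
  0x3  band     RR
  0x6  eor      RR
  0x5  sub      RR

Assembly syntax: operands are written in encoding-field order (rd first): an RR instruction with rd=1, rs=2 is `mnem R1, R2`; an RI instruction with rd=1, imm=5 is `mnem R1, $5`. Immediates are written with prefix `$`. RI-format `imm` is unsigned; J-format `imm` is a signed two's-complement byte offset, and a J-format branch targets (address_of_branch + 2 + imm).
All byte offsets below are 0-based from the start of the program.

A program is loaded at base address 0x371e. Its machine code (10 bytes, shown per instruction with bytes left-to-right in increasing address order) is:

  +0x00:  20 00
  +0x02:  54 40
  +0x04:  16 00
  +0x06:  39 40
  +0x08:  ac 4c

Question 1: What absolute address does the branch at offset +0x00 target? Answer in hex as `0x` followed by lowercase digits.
off 0x00: read 20 00 as big → 0x2000
  opcode bits[15:12]=0x2: bra/J
  imm@[11:0]=0x0 ⇒ $0
  target = base 0x371e + off 0x00 + 2 + imm 0 = 0x3720

0x3720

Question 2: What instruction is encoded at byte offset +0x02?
@+02  big-endian(54 40) = 0x5440
  op=0x5440>>12=0x5 ⇒ sub (RR)
  [11:9] rd=2 = R2
  [8:6] rs=1 = R1

sub R2, R1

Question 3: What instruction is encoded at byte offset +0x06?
band R4, R5

+0x06: 39 40 ⇒ word 0x3940 (big)
  top 4b → 0x3 → band [RR]
  [11:9] rd=4 = R4
  [8:6] rs=5 = R5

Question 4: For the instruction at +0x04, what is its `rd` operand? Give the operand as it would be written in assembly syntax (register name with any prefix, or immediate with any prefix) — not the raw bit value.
R3

off 0x04: read 16 00 as big → 0x1600
  top 4b → 0x1 → psh [R]
  rd: (w>>9)&0x7=0x3 → R3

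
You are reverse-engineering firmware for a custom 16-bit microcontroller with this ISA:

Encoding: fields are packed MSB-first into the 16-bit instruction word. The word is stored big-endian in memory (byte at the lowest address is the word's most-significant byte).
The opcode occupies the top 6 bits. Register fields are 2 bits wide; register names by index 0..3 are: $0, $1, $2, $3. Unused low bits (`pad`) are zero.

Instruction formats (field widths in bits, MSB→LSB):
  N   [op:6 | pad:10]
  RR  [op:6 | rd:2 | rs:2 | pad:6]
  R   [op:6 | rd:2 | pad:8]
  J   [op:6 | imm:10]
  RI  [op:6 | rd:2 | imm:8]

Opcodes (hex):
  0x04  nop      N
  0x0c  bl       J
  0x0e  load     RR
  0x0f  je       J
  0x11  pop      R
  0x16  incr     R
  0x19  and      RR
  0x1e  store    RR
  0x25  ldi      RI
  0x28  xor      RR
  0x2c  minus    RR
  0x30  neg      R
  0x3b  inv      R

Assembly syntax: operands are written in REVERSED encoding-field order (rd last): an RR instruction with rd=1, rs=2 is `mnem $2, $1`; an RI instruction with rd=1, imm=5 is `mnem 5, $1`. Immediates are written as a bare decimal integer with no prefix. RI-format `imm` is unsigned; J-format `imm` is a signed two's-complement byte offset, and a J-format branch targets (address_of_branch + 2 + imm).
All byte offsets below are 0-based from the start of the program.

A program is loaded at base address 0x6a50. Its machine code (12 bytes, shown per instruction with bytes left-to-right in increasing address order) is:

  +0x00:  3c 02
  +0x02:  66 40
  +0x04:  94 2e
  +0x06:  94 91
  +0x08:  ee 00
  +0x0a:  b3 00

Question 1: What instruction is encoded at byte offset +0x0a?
@+0a  big-endian(b3 00) = 0xb300
  op=0xb300>>10=0x2c ⇒ minus (RR)
  rd@[9:8]=0x3 ⇒ $3
  rs@[7:6]=0x0 ⇒ $0

minus $0, $3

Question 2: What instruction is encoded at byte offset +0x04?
[04] 94 2e → 0x942e
  opcode bits[15:10]=0x25: ldi/RI
  rd: (w>>8)&0x3=0x0 → $0
  imm: (w>>0)&0xff=0x2e → 46

ldi 46, $0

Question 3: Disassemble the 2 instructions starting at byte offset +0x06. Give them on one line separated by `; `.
[06] 94 91 → 0x9491
  op=0x9491>>10=0x25 ⇒ ldi (RI)
  rd: (w>>8)&0x3=0x0 → $0
  imm: (w>>0)&0xff=0x91 → 145
[08] ee 00 → 0xee00
  op=0xee00>>10=0x3b ⇒ inv (R)
  rd: (w>>8)&0x3=0x2 → $2

ldi 145, $0; inv $2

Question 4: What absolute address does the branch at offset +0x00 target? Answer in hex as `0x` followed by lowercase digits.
0x6a54

[00] 3c 02 → 0x3c02
  op=0x3c02>>10=0xf ⇒ je (J)
  [9:0] imm=2 = 2
  target = base 0x6a50 + off 0x00 + 2 + imm 2 = 0x6a54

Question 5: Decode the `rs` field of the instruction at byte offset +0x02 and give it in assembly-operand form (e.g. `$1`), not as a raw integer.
$1

+0x02: 66 40 ⇒ word 0x6640 (big)
  top 6b → 0x19 → and [RR]
  [9:8] rd=2 = $2
  [7:6] rs=1 = $1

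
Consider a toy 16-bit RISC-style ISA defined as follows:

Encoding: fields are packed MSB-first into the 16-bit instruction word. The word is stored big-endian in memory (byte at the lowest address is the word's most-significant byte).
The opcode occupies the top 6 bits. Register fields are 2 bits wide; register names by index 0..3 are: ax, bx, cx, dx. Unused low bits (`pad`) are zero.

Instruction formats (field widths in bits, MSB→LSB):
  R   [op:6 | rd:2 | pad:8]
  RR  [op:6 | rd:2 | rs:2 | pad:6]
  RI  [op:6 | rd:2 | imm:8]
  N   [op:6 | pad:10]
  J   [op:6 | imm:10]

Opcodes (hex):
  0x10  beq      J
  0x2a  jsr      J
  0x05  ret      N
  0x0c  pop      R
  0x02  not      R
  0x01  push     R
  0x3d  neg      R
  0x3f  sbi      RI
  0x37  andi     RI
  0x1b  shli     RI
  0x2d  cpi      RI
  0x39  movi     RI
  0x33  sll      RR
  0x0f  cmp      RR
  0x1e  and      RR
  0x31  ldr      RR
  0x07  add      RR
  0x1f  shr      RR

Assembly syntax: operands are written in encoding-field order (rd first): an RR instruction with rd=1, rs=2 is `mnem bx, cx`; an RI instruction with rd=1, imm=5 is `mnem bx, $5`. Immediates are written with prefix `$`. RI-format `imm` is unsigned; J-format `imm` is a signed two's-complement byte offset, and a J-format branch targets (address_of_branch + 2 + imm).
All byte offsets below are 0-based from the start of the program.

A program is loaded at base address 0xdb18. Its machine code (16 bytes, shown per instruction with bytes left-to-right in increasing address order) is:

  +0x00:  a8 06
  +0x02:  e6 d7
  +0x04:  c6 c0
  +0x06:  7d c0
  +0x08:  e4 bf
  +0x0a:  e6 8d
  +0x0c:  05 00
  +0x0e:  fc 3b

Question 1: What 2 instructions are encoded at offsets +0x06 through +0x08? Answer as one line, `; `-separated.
@+06  big-endian(7d c0) = 0x7dc0
  top 6b → 0x1f → shr [RR]
  rd: (w>>8)&0x3=0x1 → bx
  rs: (w>>6)&0x3=0x3 → dx
@+08  big-endian(e4 bf) = 0xe4bf
  top 6b → 0x39 → movi [RI]
  rd: (w>>8)&0x3=0x0 → ax
  imm: (w>>0)&0xff=0xbf → $191

shr bx, dx; movi ax, $191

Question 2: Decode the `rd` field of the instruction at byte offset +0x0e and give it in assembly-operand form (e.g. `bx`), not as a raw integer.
+0x0e: fc 3b ⇒ word 0xfc3b (big)
  op=0xfc3b>>10=0x3f ⇒ sbi (RI)
  rd: (w>>8)&0x3=0x0 → ax
  imm: (w>>0)&0xff=0x3b → $59

ax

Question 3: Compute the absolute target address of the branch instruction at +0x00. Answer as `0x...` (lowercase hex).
0xdb20

+0x00: a8 06 ⇒ word 0xa806 (big)
  opcode bits[15:10]=0x2a: jsr/J
  imm: (w>>0)&0x3ff=0x6 → $6
  target = base 0xdb18 + off 0x00 + 2 + imm 6 = 0xdb20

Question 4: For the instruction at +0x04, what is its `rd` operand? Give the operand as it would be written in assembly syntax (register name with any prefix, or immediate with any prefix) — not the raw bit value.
cx

@+04  big-endian(c6 c0) = 0xc6c0
  opcode bits[15:10]=0x31: ldr/RR
  [9:8] rd=2 = cx
  [7:6] rs=3 = dx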